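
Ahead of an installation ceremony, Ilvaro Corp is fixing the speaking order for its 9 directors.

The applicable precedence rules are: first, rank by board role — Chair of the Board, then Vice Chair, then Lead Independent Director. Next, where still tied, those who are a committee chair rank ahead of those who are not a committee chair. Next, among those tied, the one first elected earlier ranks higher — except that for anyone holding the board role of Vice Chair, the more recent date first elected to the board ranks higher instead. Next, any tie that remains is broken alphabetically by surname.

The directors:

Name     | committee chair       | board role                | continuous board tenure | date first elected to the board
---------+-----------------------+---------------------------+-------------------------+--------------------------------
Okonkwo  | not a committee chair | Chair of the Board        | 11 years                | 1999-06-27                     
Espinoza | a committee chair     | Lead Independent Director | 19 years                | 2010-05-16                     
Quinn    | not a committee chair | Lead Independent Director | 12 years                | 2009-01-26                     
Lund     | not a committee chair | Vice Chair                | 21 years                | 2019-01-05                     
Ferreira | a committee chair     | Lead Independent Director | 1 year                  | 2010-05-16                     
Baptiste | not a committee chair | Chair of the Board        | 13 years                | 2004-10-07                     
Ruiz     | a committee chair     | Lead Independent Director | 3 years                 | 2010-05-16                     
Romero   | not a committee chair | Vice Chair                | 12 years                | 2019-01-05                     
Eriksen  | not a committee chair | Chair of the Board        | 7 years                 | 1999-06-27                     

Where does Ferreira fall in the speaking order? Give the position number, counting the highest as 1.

7

By board role: Eriksen, Okonkwo and Baptiste (Chair of the Board); then Lund and Romero (Vice Chair); then Espinoza, Ferreira, Ruiz and Quinn (Lead Independent Director).
Eriksen, Okonkwo and Baptiste are each not a committee chair, so the next rule applies.
Among Eriksen, Okonkwo and Baptiste, by date first elected to the board (earlier first): Eriksen and Okonkwo (1999-06-27) before Baptiste (2004-10-07).
Among Eriksen and Okonkwo, alphabetically by surname: Eriksen before Okonkwo.
Lund and Romero are each not a committee chair, so the next rule applies.
Lund and Romero both have date first elected to the board 2019-01-05, so the next rule applies.
Among Lund and Romero, alphabetically by surname: Lund before Romero.
Among Espinoza, Ferreira, Ruiz and Quinn, a committee chair before not a committee chair: Espinoza, Ferreira and Ruiz (a committee chair) before Quinn (not a committee chair).
Espinoza, Ferreira and Ruiz all have date first elected to the board 2010-05-16, so the next rule applies.
Among Espinoza, Ferreira and Ruiz, alphabetically by surname: Espinoza before Ferreira before Ruiz.
Order: Eriksen, Okonkwo, Baptiste, Lund, Romero, Espinoza, Ferreira, Ruiz, Quinn. So position 7.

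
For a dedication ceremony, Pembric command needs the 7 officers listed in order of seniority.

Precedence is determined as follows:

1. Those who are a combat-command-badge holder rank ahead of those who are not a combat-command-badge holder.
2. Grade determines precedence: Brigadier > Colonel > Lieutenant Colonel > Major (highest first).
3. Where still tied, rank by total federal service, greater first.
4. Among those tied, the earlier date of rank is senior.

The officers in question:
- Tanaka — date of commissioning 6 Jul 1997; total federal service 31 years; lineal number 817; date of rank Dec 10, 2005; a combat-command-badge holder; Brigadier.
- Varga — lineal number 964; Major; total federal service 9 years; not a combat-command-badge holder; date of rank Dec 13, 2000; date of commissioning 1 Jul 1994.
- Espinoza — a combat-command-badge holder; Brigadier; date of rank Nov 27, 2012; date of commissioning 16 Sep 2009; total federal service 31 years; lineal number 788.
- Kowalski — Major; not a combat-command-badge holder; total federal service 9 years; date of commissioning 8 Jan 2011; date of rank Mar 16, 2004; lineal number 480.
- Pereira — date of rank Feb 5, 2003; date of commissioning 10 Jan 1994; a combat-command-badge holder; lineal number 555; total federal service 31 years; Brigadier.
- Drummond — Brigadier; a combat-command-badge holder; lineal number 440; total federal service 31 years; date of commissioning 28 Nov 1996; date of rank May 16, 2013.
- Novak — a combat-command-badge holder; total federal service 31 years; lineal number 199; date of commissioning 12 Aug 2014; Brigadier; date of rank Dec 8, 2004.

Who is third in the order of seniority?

By the first rule: Pereira, Novak, Tanaka, Espinoza and Drummond (each a combat-command-badge holder); then Varga and Kowalski (both not a combat-command-badge holder).
Pereira, Novak, Tanaka, Espinoza and Drummond are each Brigadier, so the next rule applies.
Pereira, Novak, Tanaka, Espinoza and Drummond all have total federal service 31 years, so the next rule applies.
Among Pereira, Novak, Tanaka, Espinoza and Drummond, by date of rank (earlier first): Pereira (Feb 5, 2003) before Novak (Dec 8, 2004) before Tanaka (Dec 10, 2005) before Espinoza (Nov 27, 2012) before Drummond (May 16, 2013).
Varga and Kowalski are each Major, so the next rule applies.
Varga and Kowalski both have total federal service 9 years, so the next rule applies.
Among Varga and Kowalski, by date of rank (earlier first): Varga (Dec 13, 2000) before Kowalski (Mar 16, 2004).
Order: Pereira, Novak, Tanaka, Espinoza, Drummond, Varga, Kowalski.

Tanaka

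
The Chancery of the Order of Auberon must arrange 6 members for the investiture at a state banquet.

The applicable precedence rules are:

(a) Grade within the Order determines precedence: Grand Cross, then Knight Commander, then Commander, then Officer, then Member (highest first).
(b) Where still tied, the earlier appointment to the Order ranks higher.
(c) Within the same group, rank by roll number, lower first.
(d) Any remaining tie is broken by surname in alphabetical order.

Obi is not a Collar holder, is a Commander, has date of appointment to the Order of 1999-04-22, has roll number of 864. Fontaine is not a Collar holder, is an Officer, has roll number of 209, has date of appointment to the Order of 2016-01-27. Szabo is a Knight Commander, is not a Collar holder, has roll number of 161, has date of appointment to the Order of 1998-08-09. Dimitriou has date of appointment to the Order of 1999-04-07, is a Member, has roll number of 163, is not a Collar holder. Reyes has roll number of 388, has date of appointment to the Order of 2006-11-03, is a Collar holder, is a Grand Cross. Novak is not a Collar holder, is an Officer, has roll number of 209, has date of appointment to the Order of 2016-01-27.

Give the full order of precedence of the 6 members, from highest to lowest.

By grade within the Order: Reyes (Grand Cross); then Szabo (Knight Commander); then Obi (Commander); then Fontaine and Novak (Officer); then Dimitriou (Member).
Fontaine and Novak both have date of appointment to the Order 2016-01-27, so the next rule applies.
Fontaine and Novak both have roll number 209, so the next rule applies.
Among Fontaine and Novak, alphabetically by surname: Fontaine before Novak.
Full order: Reyes, Szabo, Obi, Fontaine, Novak, Dimitriou.

Reyes, Szabo, Obi, Fontaine, Novak, Dimitriou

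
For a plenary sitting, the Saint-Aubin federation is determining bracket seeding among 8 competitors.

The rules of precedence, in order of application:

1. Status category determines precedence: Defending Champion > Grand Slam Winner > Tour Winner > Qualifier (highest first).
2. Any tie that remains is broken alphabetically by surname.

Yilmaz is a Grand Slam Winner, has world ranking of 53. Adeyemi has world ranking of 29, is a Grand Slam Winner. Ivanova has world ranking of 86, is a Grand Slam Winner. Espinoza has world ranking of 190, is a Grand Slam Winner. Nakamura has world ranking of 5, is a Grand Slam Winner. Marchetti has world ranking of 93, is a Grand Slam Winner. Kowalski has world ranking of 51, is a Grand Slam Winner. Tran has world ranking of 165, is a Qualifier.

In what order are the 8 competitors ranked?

Adeyemi, Espinoza, Ivanova, Kowalski, Marchetti, Nakamura, Yilmaz, Tran

By status category: Adeyemi, Espinoza, Ivanova, Kowalski, Marchetti, Nakamura and Yilmaz (Grand Slam Winner); then Tran (Qualifier).
Among Adeyemi, Espinoza, Ivanova, Kowalski, Marchetti, Nakamura and Yilmaz, alphabetically by surname: Adeyemi before Espinoza before Ivanova before Kowalski before Marchetti before Nakamura before Yilmaz.
Full order: Adeyemi, Espinoza, Ivanova, Kowalski, Marchetti, Nakamura, Yilmaz, Tran.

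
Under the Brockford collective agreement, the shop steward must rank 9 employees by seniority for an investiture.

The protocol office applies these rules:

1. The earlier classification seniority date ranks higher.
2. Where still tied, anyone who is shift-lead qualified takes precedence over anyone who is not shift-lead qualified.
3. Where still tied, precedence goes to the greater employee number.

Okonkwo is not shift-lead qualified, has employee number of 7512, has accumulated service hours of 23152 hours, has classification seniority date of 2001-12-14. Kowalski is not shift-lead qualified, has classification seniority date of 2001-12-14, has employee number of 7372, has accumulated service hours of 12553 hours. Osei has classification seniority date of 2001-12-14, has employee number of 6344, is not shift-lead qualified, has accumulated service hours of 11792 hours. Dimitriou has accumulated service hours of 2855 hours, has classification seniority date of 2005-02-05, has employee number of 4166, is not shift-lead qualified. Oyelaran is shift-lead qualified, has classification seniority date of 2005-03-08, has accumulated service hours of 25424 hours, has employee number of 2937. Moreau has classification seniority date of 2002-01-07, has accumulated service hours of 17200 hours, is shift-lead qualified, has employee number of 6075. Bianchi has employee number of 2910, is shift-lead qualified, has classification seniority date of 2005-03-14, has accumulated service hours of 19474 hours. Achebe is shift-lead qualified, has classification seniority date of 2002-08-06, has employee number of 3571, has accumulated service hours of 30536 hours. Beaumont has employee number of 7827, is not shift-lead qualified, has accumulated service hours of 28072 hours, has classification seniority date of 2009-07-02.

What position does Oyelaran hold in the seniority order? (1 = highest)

By classification seniority date (earlier first): Okonkwo, Kowalski and Osei (each 2001-12-14); then Moreau (2002-01-07); then Achebe (2002-08-06); then Dimitriou (2005-02-05); then Oyelaran (2005-03-08); then Bianchi (2005-03-14); then Beaumont (2009-07-02).
Okonkwo, Kowalski and Osei are each not shift-lead qualified, so the next rule applies.
Among Okonkwo, Kowalski and Osei, by employee number (higher first): Okonkwo (7512) before Kowalski (7372) before Osei (6344).
Order: Okonkwo, Kowalski, Osei, Moreau, Achebe, Dimitriou, Oyelaran, Bianchi, Beaumont. So position 7.

7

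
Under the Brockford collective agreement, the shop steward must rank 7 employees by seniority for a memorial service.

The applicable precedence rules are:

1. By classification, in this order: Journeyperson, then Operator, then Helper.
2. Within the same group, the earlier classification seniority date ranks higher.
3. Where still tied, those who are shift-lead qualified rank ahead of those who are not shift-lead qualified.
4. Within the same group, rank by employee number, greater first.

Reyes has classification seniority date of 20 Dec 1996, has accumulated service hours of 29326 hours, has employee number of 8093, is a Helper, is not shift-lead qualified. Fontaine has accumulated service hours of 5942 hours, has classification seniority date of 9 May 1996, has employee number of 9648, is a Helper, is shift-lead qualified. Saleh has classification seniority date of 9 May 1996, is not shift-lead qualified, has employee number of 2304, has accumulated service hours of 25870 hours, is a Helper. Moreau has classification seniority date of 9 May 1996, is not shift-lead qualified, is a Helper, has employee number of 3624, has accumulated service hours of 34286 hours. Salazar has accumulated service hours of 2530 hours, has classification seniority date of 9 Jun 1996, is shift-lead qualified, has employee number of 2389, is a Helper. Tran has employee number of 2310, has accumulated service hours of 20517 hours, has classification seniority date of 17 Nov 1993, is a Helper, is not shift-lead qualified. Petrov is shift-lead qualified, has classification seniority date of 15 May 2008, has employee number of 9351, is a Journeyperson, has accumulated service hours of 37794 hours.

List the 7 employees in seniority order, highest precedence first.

Petrov, Tran, Fontaine, Moreau, Saleh, Salazar, Reyes

By classification: Petrov (Journeyperson); then Tran, Fontaine, Moreau, Saleh, Salazar and Reyes (Helper).
Among Tran, Fontaine, Moreau, Saleh, Salazar and Reyes, by classification seniority date (earlier first): Tran (17 Nov 1993) before Fontaine, Moreau and Saleh (9 May 1996) before Salazar (9 Jun 1996) before Reyes (20 Dec 1996).
Among Fontaine, Moreau and Saleh, shift-lead qualified before not shift-lead qualified: Fontaine (shift-lead qualified) before Moreau and Saleh (not shift-lead qualified).
Among Moreau and Saleh, by employee number (higher first): Moreau (3624) before Saleh (2304).
Full order: Petrov, Tran, Fontaine, Moreau, Saleh, Salazar, Reyes.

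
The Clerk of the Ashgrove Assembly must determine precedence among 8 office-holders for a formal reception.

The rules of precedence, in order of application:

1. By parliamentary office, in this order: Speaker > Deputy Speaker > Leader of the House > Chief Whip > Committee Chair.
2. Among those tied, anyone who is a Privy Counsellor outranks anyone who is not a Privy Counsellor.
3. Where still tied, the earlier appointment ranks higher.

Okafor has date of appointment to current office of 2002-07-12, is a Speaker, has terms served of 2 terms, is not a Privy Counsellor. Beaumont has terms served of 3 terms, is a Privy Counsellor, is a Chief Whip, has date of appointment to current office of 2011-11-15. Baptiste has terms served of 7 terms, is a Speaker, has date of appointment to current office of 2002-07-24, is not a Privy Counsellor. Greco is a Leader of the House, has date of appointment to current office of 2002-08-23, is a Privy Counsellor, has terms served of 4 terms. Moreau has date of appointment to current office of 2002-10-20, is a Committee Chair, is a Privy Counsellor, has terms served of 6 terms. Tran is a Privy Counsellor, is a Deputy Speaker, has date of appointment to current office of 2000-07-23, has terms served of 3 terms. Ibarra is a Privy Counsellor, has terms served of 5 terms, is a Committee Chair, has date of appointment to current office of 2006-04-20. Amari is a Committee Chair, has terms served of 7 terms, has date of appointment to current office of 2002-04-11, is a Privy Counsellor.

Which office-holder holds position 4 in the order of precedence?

By parliamentary office: Okafor and Baptiste (Speaker); then Tran (Deputy Speaker); then Greco (Leader of the House); then Beaumont (Chief Whip); then Amari, Moreau and Ibarra (Committee Chair).
Okafor and Baptiste are each not a Privy Counsellor, so the next rule applies.
Among Okafor and Baptiste, by date of appointment to current office (earlier first): Okafor (2002-07-12) before Baptiste (2002-07-24).
Amari, Moreau and Ibarra are each a Privy Counsellor, so the next rule applies.
Among Amari, Moreau and Ibarra, by date of appointment to current office (earlier first): Amari (2002-04-11) before Moreau (2002-10-20) before Ibarra (2006-04-20).
Order: Okafor, Baptiste, Tran, Greco, Beaumont, Amari, Moreau, Ibarra.

Greco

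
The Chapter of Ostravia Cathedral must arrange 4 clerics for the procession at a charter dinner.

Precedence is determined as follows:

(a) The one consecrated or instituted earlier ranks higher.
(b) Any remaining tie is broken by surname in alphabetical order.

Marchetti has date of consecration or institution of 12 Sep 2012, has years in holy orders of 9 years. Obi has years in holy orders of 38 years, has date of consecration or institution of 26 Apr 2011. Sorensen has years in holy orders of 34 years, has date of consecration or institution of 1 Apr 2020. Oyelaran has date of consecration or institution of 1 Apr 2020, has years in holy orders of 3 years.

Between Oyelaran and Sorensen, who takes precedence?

Oyelaran

By date of consecration or institution (earlier first): Obi (26 Apr 2011); then Marchetti (12 Sep 2012); then Oyelaran and Sorensen (both 1 Apr 2020).
Among Oyelaran and Sorensen, alphabetically by surname: Oyelaran before Sorensen.
So Oyelaran takes precedence.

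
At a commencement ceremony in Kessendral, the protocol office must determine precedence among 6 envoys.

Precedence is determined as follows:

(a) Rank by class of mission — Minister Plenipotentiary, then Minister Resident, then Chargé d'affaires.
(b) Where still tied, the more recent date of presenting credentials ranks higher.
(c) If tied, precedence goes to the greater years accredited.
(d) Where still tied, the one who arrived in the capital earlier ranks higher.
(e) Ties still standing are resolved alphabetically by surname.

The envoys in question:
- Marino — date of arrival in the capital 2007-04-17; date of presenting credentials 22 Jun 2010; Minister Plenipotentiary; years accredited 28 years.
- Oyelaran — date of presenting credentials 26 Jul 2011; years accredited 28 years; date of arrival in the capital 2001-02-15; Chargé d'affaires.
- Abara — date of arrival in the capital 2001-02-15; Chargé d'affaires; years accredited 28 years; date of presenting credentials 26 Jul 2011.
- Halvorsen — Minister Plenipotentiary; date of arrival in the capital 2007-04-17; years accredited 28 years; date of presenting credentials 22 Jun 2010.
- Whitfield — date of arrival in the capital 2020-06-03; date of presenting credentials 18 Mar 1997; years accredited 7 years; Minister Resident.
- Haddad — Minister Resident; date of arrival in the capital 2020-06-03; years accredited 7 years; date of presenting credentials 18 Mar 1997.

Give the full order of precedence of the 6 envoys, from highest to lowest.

Halvorsen, Marino, Haddad, Whitfield, Abara, Oyelaran

By class of mission: Halvorsen and Marino (Minister Plenipotentiary); then Haddad and Whitfield (Minister Resident); then Abara and Oyelaran (Chargé d'affaires).
Halvorsen and Marino both have date of presenting credentials 22 Jun 2010, so the next rule applies.
Halvorsen and Marino both have years accredited 28 years, so the next rule applies.
Halvorsen and Marino both have date of arrival in the capital 2007-04-17, so the next rule applies.
Among Halvorsen and Marino, alphabetically by surname: Halvorsen before Marino.
Haddad and Whitfield both have date of presenting credentials 18 Mar 1997, so the next rule applies.
Haddad and Whitfield both have years accredited 7 years, so the next rule applies.
Haddad and Whitfield both have date of arrival in the capital 2020-06-03, so the next rule applies.
Among Haddad and Whitfield, alphabetically by surname: Haddad before Whitfield.
Abara and Oyelaran both have date of presenting credentials 26 Jul 2011, so the next rule applies.
Abara and Oyelaran both have years accredited 28 years, so the next rule applies.
Abara and Oyelaran both have date of arrival in the capital 2001-02-15, so the next rule applies.
Among Abara and Oyelaran, alphabetically by surname: Abara before Oyelaran.
Full order: Halvorsen, Marino, Haddad, Whitfield, Abara, Oyelaran.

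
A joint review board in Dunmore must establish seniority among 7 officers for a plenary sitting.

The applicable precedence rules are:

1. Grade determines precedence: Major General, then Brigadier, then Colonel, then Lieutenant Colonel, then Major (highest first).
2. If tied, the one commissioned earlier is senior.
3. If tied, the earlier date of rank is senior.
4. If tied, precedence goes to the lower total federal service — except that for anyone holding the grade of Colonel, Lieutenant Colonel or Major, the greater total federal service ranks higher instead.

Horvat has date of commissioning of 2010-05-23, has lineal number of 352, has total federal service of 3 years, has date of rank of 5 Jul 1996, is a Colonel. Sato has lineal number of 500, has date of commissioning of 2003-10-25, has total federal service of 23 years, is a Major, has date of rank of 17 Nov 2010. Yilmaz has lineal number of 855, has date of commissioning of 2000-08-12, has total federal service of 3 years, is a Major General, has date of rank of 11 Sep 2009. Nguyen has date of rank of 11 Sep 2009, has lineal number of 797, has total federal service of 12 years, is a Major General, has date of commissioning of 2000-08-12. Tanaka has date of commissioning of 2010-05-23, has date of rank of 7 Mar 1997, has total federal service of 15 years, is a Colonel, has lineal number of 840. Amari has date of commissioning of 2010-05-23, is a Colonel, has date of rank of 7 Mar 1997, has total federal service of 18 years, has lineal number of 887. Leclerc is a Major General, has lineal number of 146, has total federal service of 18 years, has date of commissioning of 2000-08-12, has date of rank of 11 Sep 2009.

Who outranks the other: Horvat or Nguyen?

Nguyen

By grade: Yilmaz, Nguyen and Leclerc (Major General); then Horvat, Amari and Tanaka (Colonel); then Sato (Major).
Yilmaz, Nguyen and Leclerc all have date of commissioning 2000-08-12, so the next rule applies.
Yilmaz, Nguyen and Leclerc all have date of rank 11 Sep 2009, so the next rule applies.
Among Yilmaz, Nguyen and Leclerc, by total federal service (lower first): Yilmaz (3 years) before Nguyen (12 years) before Leclerc (18 years).
Horvat, Amari and Tanaka all have date of commissioning 2010-05-23, so the next rule applies.
Among Horvat, Amari and Tanaka, by date of rank (earlier first): Horvat (5 Jul 1996) before Amari and Tanaka (7 Mar 1997).
Among Amari and Tanaka, by total federal service (higher first) (reversed rule for this group): Amari (18 years) before Tanaka (15 years).
So Nguyen takes precedence.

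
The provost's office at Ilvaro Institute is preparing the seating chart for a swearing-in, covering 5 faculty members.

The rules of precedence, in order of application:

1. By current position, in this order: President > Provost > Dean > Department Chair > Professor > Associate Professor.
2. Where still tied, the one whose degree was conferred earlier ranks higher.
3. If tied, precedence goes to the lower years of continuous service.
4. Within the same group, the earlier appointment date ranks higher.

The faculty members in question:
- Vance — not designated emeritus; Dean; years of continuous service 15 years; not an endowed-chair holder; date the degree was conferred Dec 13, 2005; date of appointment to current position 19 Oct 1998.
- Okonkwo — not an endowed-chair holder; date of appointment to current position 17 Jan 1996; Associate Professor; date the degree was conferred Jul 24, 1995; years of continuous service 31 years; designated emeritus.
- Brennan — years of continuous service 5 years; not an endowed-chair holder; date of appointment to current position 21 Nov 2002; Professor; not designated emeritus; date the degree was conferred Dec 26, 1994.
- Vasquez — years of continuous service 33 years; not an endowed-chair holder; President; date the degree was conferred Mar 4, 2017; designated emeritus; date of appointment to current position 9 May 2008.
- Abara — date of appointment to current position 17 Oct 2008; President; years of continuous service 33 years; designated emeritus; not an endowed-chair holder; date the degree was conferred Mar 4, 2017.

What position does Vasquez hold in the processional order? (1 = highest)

1

By current position: Vasquez and Abara (President); then Vance (Dean); then Brennan (Professor); then Okonkwo (Associate Professor).
Vasquez and Abara both have date the degree was conferred Mar 4, 2017, so the next rule applies.
Vasquez and Abara both have years of continuous service 33 years, so the next rule applies.
Among Vasquez and Abara, by date of appointment to current position (earlier first): Vasquez (9 May 2008) before Abara (17 Oct 2008).
Order: Vasquez, Abara, Vance, Brennan, Okonkwo. So position 1.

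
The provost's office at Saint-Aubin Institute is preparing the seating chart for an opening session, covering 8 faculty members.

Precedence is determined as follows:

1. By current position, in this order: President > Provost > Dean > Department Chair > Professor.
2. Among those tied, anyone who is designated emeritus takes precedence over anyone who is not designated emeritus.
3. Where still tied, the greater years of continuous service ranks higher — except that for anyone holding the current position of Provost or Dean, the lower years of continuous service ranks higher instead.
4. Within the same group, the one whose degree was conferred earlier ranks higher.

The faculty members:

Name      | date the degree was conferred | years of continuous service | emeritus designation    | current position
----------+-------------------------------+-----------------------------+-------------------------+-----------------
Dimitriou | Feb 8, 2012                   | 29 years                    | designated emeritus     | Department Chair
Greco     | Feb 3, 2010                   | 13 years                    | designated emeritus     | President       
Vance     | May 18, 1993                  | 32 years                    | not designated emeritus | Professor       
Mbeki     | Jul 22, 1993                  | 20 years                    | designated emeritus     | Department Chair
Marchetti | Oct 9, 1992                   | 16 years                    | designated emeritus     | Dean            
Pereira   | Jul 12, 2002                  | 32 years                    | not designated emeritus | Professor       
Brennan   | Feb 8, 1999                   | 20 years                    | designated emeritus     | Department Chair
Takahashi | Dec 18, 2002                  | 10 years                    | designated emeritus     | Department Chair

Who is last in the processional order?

Pereira

By current position: Greco (President); then Marchetti (Dean); then Dimitriou, Mbeki, Brennan and Takahashi (Department Chair); then Vance and Pereira (Professor).
Dimitriou, Mbeki, Brennan and Takahashi are each designated emeritus, so the next rule applies.
Among Dimitriou, Mbeki, Brennan and Takahashi, by years of continuous service (higher first): Dimitriou (29 years) before Mbeki and Brennan (20 years) before Takahashi (10 years).
Among Mbeki and Brennan, by date the degree was conferred (earlier first): Mbeki (Jul 22, 1993) before Brennan (Feb 8, 1999).
Vance and Pereira are each not designated emeritus, so the next rule applies.
Vance and Pereira both have years of continuous service 32 years, so the next rule applies.
Among Vance and Pereira, by date the degree was conferred (earlier first): Vance (May 18, 1993) before Pereira (Jul 12, 2002).
Order: Greco, Marchetti, Dimitriou, Mbeki, Brennan, Takahashi, Vance, Pereira.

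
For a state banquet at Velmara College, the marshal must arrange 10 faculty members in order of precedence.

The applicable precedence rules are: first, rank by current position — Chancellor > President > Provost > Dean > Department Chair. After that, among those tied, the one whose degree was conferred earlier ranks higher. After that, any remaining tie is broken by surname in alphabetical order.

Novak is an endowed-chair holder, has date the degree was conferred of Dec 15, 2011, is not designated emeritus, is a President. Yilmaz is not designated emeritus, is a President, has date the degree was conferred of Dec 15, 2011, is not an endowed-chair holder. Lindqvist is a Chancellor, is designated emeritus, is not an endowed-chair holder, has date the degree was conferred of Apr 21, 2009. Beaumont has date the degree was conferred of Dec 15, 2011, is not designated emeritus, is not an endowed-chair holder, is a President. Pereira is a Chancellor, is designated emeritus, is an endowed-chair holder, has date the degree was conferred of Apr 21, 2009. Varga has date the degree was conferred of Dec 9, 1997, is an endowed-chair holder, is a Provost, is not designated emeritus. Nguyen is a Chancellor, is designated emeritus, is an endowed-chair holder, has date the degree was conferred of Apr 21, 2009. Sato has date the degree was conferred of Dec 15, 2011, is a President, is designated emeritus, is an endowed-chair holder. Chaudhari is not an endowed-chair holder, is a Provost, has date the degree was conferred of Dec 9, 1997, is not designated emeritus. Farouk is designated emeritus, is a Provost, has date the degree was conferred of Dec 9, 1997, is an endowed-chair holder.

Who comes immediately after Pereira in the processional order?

By current position: Lindqvist, Nguyen and Pereira (Chancellor); then Beaumont, Novak, Sato and Yilmaz (President); then Chaudhari, Farouk and Varga (Provost).
Lindqvist, Nguyen and Pereira all have date the degree was conferred Apr 21, 2009, so the next rule applies.
Among Lindqvist, Nguyen and Pereira, alphabetically by surname: Lindqvist before Nguyen before Pereira.
Beaumont, Novak, Sato and Yilmaz all have date the degree was conferred Dec 15, 2011, so the next rule applies.
Among Beaumont, Novak, Sato and Yilmaz, alphabetically by surname: Beaumont before Novak before Sato before Yilmaz.
Chaudhari, Farouk and Varga all have date the degree was conferred Dec 9, 1997, so the next rule applies.
Among Chaudhari, Farouk and Varga, alphabetically by surname: Chaudhari before Farouk before Varga.
Order: Lindqvist, Nguyen, Pereira, Beaumont, Novak, Sato, Yilmaz, Chaudhari, Farouk, Varga.

Beaumont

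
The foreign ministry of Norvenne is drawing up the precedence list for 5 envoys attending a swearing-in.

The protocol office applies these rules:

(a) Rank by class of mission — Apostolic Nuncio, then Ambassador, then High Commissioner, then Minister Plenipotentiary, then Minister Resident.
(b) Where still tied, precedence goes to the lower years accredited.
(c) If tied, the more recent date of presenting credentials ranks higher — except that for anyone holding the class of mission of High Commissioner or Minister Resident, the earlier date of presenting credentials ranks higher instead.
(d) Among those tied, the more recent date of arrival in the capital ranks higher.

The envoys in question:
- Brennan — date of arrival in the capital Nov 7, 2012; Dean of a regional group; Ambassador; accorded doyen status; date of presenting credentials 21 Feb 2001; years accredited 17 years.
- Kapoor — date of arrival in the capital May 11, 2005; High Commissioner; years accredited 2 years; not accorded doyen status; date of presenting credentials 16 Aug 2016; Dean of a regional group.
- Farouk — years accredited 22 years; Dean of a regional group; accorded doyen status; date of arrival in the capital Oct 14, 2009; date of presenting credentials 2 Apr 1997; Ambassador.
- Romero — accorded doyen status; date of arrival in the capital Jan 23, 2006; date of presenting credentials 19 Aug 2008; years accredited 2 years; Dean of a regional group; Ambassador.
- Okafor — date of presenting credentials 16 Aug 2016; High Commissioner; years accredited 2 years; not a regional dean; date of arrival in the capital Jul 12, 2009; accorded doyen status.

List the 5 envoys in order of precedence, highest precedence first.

Romero, Brennan, Farouk, Okafor, Kapoor

By class of mission: Romero, Brennan and Farouk (Ambassador); then Okafor and Kapoor (High Commissioner).
Among Romero, Brennan and Farouk, by years accredited (lower first): Romero (2 years) before Brennan (17 years) before Farouk (22 years).
Okafor and Kapoor both have years accredited 2 years, so the next rule applies.
Okafor and Kapoor both have date of presenting credentials 16 Aug 2016, so the next rule applies.
Among Okafor and Kapoor, by date of arrival in the capital (later first): Okafor (Jul 12, 2009) before Kapoor (May 11, 2005).
Full order: Romero, Brennan, Farouk, Okafor, Kapoor.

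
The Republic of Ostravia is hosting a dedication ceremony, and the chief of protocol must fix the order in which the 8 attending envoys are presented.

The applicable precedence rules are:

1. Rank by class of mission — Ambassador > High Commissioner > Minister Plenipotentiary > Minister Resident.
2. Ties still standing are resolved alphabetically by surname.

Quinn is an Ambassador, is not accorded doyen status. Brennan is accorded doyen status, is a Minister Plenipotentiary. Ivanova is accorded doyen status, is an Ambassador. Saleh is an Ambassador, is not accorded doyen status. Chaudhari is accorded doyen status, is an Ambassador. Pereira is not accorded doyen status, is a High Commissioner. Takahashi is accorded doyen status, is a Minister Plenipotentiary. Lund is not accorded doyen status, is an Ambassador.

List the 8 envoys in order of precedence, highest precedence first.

Chaudhari, Ivanova, Lund, Quinn, Saleh, Pereira, Brennan, Takahashi

By class of mission: Chaudhari, Ivanova, Lund, Quinn and Saleh (Ambassador); then Pereira (High Commissioner); then Brennan and Takahashi (Minister Plenipotentiary).
Among Chaudhari, Ivanova, Lund, Quinn and Saleh, alphabetically by surname: Chaudhari before Ivanova before Lund before Quinn before Saleh.
Among Brennan and Takahashi, alphabetically by surname: Brennan before Takahashi.
Full order: Chaudhari, Ivanova, Lund, Quinn, Saleh, Pereira, Brennan, Takahashi.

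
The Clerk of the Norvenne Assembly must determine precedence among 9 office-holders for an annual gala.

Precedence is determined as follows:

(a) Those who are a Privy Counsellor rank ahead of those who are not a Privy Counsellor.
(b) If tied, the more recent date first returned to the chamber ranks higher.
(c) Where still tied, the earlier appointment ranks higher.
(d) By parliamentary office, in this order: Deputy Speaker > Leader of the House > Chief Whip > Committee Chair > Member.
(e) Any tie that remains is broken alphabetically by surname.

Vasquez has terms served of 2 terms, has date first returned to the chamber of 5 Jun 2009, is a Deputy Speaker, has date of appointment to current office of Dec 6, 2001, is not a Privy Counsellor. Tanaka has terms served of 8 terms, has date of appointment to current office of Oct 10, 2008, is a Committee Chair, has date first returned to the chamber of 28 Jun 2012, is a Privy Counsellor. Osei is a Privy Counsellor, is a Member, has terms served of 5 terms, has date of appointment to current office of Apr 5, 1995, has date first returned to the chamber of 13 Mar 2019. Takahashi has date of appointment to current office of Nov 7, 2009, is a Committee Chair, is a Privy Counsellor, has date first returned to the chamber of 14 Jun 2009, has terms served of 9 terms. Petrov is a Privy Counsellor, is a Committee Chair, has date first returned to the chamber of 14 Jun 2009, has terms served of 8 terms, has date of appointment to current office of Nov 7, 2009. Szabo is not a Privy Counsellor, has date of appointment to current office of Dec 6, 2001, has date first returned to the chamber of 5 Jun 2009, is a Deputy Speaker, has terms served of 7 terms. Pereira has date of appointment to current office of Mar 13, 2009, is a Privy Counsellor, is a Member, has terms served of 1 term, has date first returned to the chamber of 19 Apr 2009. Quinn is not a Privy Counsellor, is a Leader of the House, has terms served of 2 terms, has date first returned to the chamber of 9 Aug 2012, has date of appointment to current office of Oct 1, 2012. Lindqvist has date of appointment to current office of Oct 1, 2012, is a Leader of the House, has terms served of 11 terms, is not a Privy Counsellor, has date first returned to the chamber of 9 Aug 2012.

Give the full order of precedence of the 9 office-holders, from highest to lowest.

Osei, Tanaka, Petrov, Takahashi, Pereira, Lindqvist, Quinn, Szabo, Vasquez

By the first rule: Osei, Tanaka, Petrov, Takahashi and Pereira (each a Privy Counsellor); then Lindqvist, Quinn, Szabo and Vasquez (each not a Privy Counsellor).
Among Osei, Tanaka, Petrov, Takahashi and Pereira, by date first returned to the chamber (later first): Osei (13 Mar 2019) before Tanaka (28 Jun 2012) before Petrov and Takahashi (14 Jun 2009) before Pereira (19 Apr 2009).
Petrov and Takahashi both have date of appointment to current office Nov 7, 2009, so the next rule applies.
Petrov and Takahashi are each Committee Chair, so the next rule applies.
Among Petrov and Takahashi, alphabetically by surname: Petrov before Takahashi.
Among Lindqvist, Quinn, Szabo and Vasquez, by date first returned to the chamber (later first): Lindqvist and Quinn (9 Aug 2012) before Szabo and Vasquez (5 Jun 2009).
Lindqvist and Quinn both have date of appointment to current office Oct 1, 2012, so the next rule applies.
Lindqvist and Quinn are each Leader of the House, so the next rule applies.
Among Lindqvist and Quinn, alphabetically by surname: Lindqvist before Quinn.
Szabo and Vasquez both have date of appointment to current office Dec 6, 2001, so the next rule applies.
Szabo and Vasquez are each Deputy Speaker, so the next rule applies.
Among Szabo and Vasquez, alphabetically by surname: Szabo before Vasquez.
Full order: Osei, Tanaka, Petrov, Takahashi, Pereira, Lindqvist, Quinn, Szabo, Vasquez.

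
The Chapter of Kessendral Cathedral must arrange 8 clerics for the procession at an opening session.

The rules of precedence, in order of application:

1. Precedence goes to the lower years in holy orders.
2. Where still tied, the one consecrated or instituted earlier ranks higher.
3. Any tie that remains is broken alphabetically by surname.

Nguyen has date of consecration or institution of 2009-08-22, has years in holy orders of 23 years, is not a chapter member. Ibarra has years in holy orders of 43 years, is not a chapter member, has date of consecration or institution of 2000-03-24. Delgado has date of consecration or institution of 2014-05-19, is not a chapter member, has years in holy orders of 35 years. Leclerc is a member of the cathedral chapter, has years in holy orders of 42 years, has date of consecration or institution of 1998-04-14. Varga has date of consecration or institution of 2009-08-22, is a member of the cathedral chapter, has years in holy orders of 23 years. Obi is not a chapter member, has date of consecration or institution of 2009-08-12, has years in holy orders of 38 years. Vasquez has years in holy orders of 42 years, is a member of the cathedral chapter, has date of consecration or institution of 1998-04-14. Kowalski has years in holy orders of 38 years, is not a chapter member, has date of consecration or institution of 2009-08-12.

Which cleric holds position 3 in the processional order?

By years in holy orders (lower first): Nguyen and Varga (both 23 years); then Delgado (35 years); then Kowalski and Obi (both 38 years); then Leclerc and Vasquez (both 42 years); then Ibarra (43 years).
Nguyen and Varga both have date of consecration or institution 2009-08-22, so the next rule applies.
Among Nguyen and Varga, alphabetically by surname: Nguyen before Varga.
Kowalski and Obi both have date of consecration or institution 2009-08-12, so the next rule applies.
Among Kowalski and Obi, alphabetically by surname: Kowalski before Obi.
Leclerc and Vasquez both have date of consecration or institution 1998-04-14, so the next rule applies.
Among Leclerc and Vasquez, alphabetically by surname: Leclerc before Vasquez.
Order: Nguyen, Varga, Delgado, Kowalski, Obi, Leclerc, Vasquez, Ibarra.

Delgado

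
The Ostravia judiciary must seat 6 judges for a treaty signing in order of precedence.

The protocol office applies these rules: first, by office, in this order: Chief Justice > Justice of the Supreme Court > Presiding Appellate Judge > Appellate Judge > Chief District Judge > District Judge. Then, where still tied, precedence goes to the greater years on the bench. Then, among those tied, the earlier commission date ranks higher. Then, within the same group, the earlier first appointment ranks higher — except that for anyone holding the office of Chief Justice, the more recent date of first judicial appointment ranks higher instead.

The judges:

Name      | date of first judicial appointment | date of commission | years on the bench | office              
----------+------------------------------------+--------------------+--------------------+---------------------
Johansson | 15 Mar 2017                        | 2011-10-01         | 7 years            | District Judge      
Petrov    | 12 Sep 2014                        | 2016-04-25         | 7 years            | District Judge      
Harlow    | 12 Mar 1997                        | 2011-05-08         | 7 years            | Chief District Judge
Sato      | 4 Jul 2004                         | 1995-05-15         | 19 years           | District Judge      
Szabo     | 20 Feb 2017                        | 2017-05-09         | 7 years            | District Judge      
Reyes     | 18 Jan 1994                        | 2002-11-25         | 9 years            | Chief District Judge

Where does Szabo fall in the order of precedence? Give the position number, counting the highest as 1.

By office: Reyes and Harlow (Chief District Judge); then Sato, Johansson, Petrov and Szabo (District Judge).
Among Reyes and Harlow, by years on the bench (higher first): Reyes (9 years) before Harlow (7 years).
Among Sato, Johansson, Petrov and Szabo, by years on the bench (higher first): Sato (19 years) before Johansson, Petrov and Szabo (7 years).
Among Johansson, Petrov and Szabo, by date of commission (earlier first): Johansson (2011-10-01) before Petrov (2016-04-25) before Szabo (2017-05-09).
Order: Reyes, Harlow, Sato, Johansson, Petrov, Szabo. So position 6.

6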